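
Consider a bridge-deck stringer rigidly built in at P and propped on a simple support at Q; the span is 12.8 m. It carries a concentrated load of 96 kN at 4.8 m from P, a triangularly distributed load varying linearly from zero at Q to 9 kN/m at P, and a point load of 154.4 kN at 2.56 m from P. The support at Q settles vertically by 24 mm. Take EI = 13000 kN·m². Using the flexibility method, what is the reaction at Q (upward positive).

R_Q = 37.44 kN

Take the reaction at Q as the redundant and release it; the primary structure is a cantilever fixed at P.
Free-end deflection of the primary structure under the applied loading (downward +):
  point load 96 at a = 4.8: Pa²(3L − a)/(6EI) = 12386/EI
  triangular load, peak 9 at the fixed end: w₀L⁴/(30EI) = 8053/EI
  point load 154.4 at a = 2.56: Pa²(3L − a)/(6EI) = 6044/EI
  δ_0 = 26484/EI
Flexibility coefficient — unit upward force at Q: δ_{QQ} = L³/(3EI) = 699.1/EI.
With EI = 13000 kN·m²: δ_0 = 2.0372 m and δ_{QQ} = 0.053773 m/kN.
Compatibility — the beam at Q must follow the support down by 0.024 m: δ_0 − R_Q·δ_{QQ} = 0.024, so R_Q = (2.0372 − 0.024)/0.053773 = 37.44 kN.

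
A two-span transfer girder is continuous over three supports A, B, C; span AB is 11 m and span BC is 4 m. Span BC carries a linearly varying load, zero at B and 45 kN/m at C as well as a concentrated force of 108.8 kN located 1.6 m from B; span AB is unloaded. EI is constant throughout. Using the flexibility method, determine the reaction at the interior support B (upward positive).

Take M_B as the redundant. Released structure: two simple spans AB and BC with a hinge at B.
Discontinuity in slope at B on the released structure — sum the simple-span end rotations:
  span BC: triangular load, peak 45: 7w₀L³/(360EI) = 56/EI
  span BC: point load 108.8 at a = 1.6: Pab(L + b)/(6LEI) = 111.4/EI
  relative rotation θ_0 = (0 + 167.4)/EI = 167.4/EI
A unit hogging moment at B produces rotation L₁/(3EI) + L₂/(3EI) = 5/EI.
Compatibility: M_B·(L₁+L₂)/(3EI) = θ_0, giving M_B = 33.48 kN·m (hogging).
Span AB, ΣM about A with M_B applied at B: R_B^{AB}·11 = 0 + 33.48, so R_B^{AB} = 3.044 kN and R_A = 0 − 3.044 = -3.044 kN.
Span BC, ΣM about C: R_B^{BC}·4 = 381.1 + 33.48, so R_B^{BC} = 103.7 kN and R_C = 198.8 − 103.7 = 95.15 kN.
R_B = 3.044 + 103.7 = 106.7 kN.

R_B = 106.7 kN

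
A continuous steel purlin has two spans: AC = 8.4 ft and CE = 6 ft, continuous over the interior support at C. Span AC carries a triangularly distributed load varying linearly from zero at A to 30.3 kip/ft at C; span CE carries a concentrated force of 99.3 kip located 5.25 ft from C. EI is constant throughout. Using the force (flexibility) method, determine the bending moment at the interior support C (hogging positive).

M_C = 98.42 kip·ft

Release continuity at C by inserting a hinge; the redundant is the internal moment M_C. The primary structure is two simply-supported spans AC and CE.
Discontinuity in slope at C on the released structure — sum the simple-span end rotations:
  span AC: triangular load, peak 30.3: w₀L³/(45EI) = 399.1/EI
  span CE: point load 99.3 at a = 5.25: Pab(L + b)/(6LEI) = 73.31/EI
  relative rotation θ_0 = (399.1 + 73.31)/EI = 472.4/EI
A unit hogging moment at C produces rotation L₁/(3EI) + L₂/(3EI) = 4.8/EI.
Slope continuity at C: θ_0 = M_C·4.8/EI, so M_C = 472.4/4.8 = 98.42 kip·ft (hogging).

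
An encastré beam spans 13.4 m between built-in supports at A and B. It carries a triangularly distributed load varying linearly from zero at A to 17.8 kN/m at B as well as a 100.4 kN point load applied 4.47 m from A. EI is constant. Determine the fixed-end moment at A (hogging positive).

Take the two fixed-end moments M_A, M_B as redundants; the released structure is the simple span AB.
On the primary (simply-supported) span, the end slopes from the loading are:
  at A: triangular load, peak 17.8: 7w₀L³/(360EI) = 832.8/EI
  at B: triangular load, peak 17.8: w₀L³/(45EI) = 951.7/EI
  at A: point load 100.4 at a = 4.47: Pab(L + b)/(6LEI) = 1113/EI
  at B: point load 100.4 at a = 4.47: Pab(L + a)/(6LEI) = 890.8/EI
  θ_A0 = 1946/EI,  θ_B0 = 1843/EI
Flexibility coefficients: a unit moment at one end gives L/(3EI) there and L/(6EI) at the far end, so f₁₁ = f₂₂ = 4.467/EI and f₁₂ = f₂₁ = 2.233/EI.
Compatibility — zero rotation at each built-in end:
  4.467 M_A + 2.233 M_B = 1946
  2.233 M_A + 4.467 M_B = 1843
Solving the pair gives M_A = 305.9 kN·m and M_B = 259.6 kN·m (hogging).

M_A = 305.9 kN·m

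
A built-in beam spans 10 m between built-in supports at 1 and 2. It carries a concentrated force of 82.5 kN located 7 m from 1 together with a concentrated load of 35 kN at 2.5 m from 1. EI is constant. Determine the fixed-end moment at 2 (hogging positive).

M_2 = 137.7 kN·m

Take the two fixed-end moments M_1, M_2 as redundants; the released structure is the simple span 12.
On the primary (simply-supported) span, the end slopes from the loading are:
  at 1: point load 82.5 at a = 7: Pab(L + b)/(6LEI) = 375.4/EI
  at 2: point load 82.5 at a = 7: Pab(L + a)/(6LEI) = 490.9/EI
  at 1: point load 35 at a = 2.5: Pab(L + b)/(6LEI) = 191.4/EI
  at 2: point load 35 at a = 2.5: Pab(L + a)/(6LEI) = 136.7/EI
  θ_10 = 566.8/EI,  θ_20 = 627.6/EI
Flexibility coefficients: a unit moment at one end gives L/(3EI) there and L/(6EI) at the far end, so f₁₁ = f₂₂ = 3.333/EI and f₁₂ = f₂₁ = 1.667/EI.
Compatibility — zero rotation at each built-in end:
  3.333 M_1 + 1.667 M_2 = 566.8
  1.667 M_1 + 3.333 M_2 = 627.6
Solving the pair gives M_1 = 101.2 kN·m and M_2 = 137.7 kN·m (hogging).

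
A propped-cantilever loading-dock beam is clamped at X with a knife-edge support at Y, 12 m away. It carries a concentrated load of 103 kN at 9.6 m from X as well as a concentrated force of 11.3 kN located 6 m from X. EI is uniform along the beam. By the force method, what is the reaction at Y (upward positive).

Remove the prop at Y; the released (primary) structure is a cantilever built in at X.
Downward deflection at the released point Y due to the loads:
  point load 103 at a = 9.6: Pa²(3L − a)/(6EI) = 41767/EI
  point load 11.3 at a = 6: Pa²(3L − a)/(6EI) = 2034/EI
  δ_0 = 43801/EI
Tip deflection under a unit load at Y: L³/(3EI) = 576/EI.
The prop prevents deflection at Y: R_Y = δ_0/δ_{YY} = 43801/576 = 76.04 kN.

R_Y = 76.04 kN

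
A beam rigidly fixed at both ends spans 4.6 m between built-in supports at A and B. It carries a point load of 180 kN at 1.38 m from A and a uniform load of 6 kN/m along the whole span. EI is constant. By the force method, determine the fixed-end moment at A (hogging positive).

Release both end moments; the primary structure is a simply-supported span AB with redundants M_A and M_B.
Simple-span end rotations at A and B under the given loads:
  at A: point load 180 at a = 1.38: Pab(L + b)/(6LEI) = 226.6/EI
  at B: point load 180 at a = 1.38: Pab(L + a)/(6LEI) = 173.3/EI
  at A: UDL 6: wL³/(24EI) = 24.33/EI
  at B: UDL 6: wL³/(24EI) = 24.33/EI
  θ_A0 = 251/EI,  θ_B0 = 197.6/EI
Flexibility coefficients: a unit moment at one end gives L/(3EI) there and L/(6EI) at the far end, so f₁₁ = f₂₂ = 1.533/EI and f₁₂ = f₂₁ = 0.7667/EI.
Compatibility — zero rotation at each built-in end:
  1.533 M_A + 0.7667 M_B = 251
  0.7667 M_A + 1.533 M_B = 197.6
Solving the pair gives M_A = 132.3 kN·m and M_B = 62.74 kN·m (hogging).

M_A = 132.3 kN·m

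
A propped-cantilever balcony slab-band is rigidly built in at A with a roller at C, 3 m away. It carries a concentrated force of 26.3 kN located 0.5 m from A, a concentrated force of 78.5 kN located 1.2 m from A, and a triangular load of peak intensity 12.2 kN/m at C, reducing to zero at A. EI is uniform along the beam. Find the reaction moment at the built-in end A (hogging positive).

Remove the prop at C; the released (primary) structure is a cantilever built in at A.
Deflection at C on the released cantilever, summing each load's contribution:
  point load 26.3 at a = 0.5: Pa²(3L − a)/(6EI) = 9.315/EI
  point load 78.5 at a = 1.2: Pa²(3L − a)/(6EI) = 147/EI
  triangular load, peak 12.2 at the free end: 11w₀L⁴/(120EI) = 90.58/EI
  δ_0 = 246.9/EI
Tip deflection under a unit load at C: L³/(3EI) = 9/EI.
The prop prevents deflection at C: R_C = δ_0/δ_{CC} = 246.9/9 = 27.43 kN.
Moment equilibrium about A: M_A = Σ(load moments about A) − R_C·L = 143.9 − 27.43×3 = 61.67 kN·m.

M_A = 61.67 kN·m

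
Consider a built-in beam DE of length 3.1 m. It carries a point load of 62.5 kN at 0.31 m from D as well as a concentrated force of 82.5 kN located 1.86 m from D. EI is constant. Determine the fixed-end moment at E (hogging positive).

Take the two fixed-end moments M_D, M_E as redundants; the released structure is the simple span DE.
Simple-span end rotations at D and E under the given loads:
  at D: point load 62.5 at a = 0.31: Pab(L + b)/(6LEI) = 17.12/EI
  at E: point load 62.5 at a = 0.31: Pab(L + a)/(6LEI) = 9.91/EI
  at D: point load 82.5 at a = 1.86: Pab(L + b)/(6LEI) = 44.4/EI
  at E: point load 82.5 at a = 1.86: Pab(L + a)/(6LEI) = 50.74/EI
  θ_D0 = 61.52/EI,  θ_E0 = 60.65/EI
Flexibility coefficients: a unit moment at one end gives L/(3EI) there and L/(6EI) at the far end, so f₁₁ = f₂₂ = 1.033/EI and f₁₂ = f₂₁ = 0.5167/EI.
Compatibility — zero rotation at each built-in end:
  1.033 M_D + 0.5167 M_E = 61.52
  0.5167 M_D + 1.033 M_E = 60.65
Solving the pair gives M_D = 40.25 kN·m and M_E = 38.57 kN·m (hogging).

M_E = 38.57 kN·m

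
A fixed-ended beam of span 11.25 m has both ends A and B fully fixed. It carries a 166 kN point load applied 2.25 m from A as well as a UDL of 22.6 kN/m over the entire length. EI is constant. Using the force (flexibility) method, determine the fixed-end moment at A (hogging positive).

M_A = 477.4 kN·m

Release both end moments; the primary structure is a simply-supported span AB with redundants M_A and M_B.
On the primary (simply-supported) span, the end slopes from the loading are:
  at A: point load 166 at a = 2.25: Pab(L + b)/(6LEI) = 1008/EI
  at B: point load 166 at a = 2.25: Pab(L + a)/(6LEI) = 672.3/EI
  at A: UDL 22.6: wL³/(24EI) = 1341/EI
  at B: UDL 22.6: wL³/(24EI) = 1341/EI
  θ_A0 = 2349/EI,  θ_B0 = 2013/EI
Flexibility coefficients: a unit moment at one end gives L/(3EI) there and L/(6EI) at the far end, so f₁₁ = f₂₂ = 3.75/EI and f₁₂ = f₂₁ = 1.875/EI.
Compatibility — zero rotation at each built-in end:
  3.75 M_A + 1.875 M_B = 2349
  1.875 M_A + 3.75 M_B = 2013
Solving the pair gives M_A = 477.4 kN·m and M_B = 298.1 kN·m (hogging).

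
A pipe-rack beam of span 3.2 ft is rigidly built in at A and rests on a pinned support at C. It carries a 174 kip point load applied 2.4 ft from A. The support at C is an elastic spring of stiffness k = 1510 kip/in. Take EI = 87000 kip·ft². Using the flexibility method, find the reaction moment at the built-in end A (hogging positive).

M_A = 172.8 kip·ft

Choose R_C as the redundant. The primary structure is the cantilever fixed at A.
Primary-structure tip deflection at C by superposition:
  point load 174 at a = 2.4: Pa²(3L − a)/(6EI) = 1203/EI
Flexibility coefficient — unit upward force at C: δ_{CC} = L³/(3EI) = 10.92/EI.
With EI = 87000 kip·ft²: δ_0 = 0.013824 ft and δ_{CC} = 0.000126 ft/kip.
Compatibility — the spring shortens by R_C/k under the reaction it provides: δ_0 − R_C·δ_{CC} = R_C/k. With 1/k = 1/(1510×12) ft/kip = 0.000055 ft/kip, R_C = δ_0 / (δ_{CC} + 1/k) = 0.013824 / (0.000126 + 0.000055) = 76.49 kip.
Moment equilibrium about A: M_A = Σ(load moments about A) − R_C·L = 417.6 − 76.49×3.2 = 172.8 kip·ft.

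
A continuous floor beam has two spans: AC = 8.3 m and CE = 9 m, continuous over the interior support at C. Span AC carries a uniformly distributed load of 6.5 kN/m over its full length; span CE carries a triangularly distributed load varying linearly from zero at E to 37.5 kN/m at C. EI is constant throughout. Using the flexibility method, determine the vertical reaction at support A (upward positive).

Release continuity at C by inserting a hinge; the redundant is the internal moment M_C. The primary structure is two simply-supported spans AC and CE.
Discontinuity in slope at C on the released structure — sum the simple-span end rotations:
  span AC: UDL 6.5: wL³/(24EI) = 154.9/EI
  span CE: triangular load, peak 37.5: w₀L³/(45EI) = 607.5/EI
  relative rotation θ_0 = (154.9 + 607.5)/EI = 762.4/EI
A unit hogging moment at C produces rotation L₁/(3EI) + L₂/(3EI) = 5.767/EI.
Slope continuity at C: θ_0 = M_C·5.767/EI, so M_C = 762.4/5.767 = 132.2 kN·m (hogging).
Span AC, ΣM about A with M_C applied at C: R_C^{AC}·8.3 = 223.9 + 132.2, so R_C^{AC} = 42.9 kN and R_A = 53.95 − 42.9 = 11.05 kN.

R_A = 11.05 kN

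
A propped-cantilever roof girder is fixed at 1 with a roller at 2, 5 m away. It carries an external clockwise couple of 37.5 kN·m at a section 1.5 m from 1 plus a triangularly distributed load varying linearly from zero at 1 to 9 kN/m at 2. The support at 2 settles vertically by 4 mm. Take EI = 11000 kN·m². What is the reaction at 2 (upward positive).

R_2 = 17.06 kN

Remove the prop at 2; the released (primary) structure is a cantilever built in at 1.
Downward deflection at the released point 2 due to the loads:
  clockwise couple 37.5 at a = 1.5: M₀a(2L − a)/(2EI) = 239.1/EI
  triangular load, peak 9 at the free end: 11w₀L⁴/(120EI) = 515.6/EI
  δ_0 = 754.7/EI
Flexibility coefficient — unit upward force at 2: δ_{22} = L³/(3EI) = 41.67/EI.
With EI = 11000 kN·m²: δ_0 = 0.068608 m and δ_{22} = 0.003788 m/kN.
Compatibility — the beam at 2 must follow the support down by 0.004 m: δ_0 − R_2·δ_{22} = 0.004, so R_2 = (0.068608 − 0.004)/0.003788 = 17.06 kN.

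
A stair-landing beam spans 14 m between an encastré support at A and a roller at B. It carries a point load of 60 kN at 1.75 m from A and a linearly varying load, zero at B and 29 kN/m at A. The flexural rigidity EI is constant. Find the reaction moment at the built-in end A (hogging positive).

Remove the prop at B; the released (primary) structure is a cantilever built in at A.
Primary-structure tip deflection at B by superposition:
  point load 60 at a = 1.75: Pa²(3L − a)/(6EI) = 1233/EI
  triangular load, peak 29 at the fixed end: w₀L⁴/(30EI) = 37135/EI
  δ_0 = 38368/EI
Flexibility coefficient — unit upward force at B: δ_{BB} = L³/(3EI) = 914.7/EI.
Compatibility at B: δ_0 − R_B·δ_{BB} = 0, so R_B = 38368/914.7 = 41.95 kN.
Moment equilibrium about A: M_A = Σ(load moments about A) − R_B·L = 1052 − 41.95×14 = 465.1 kN·m.

M_A = 465.1 kN·m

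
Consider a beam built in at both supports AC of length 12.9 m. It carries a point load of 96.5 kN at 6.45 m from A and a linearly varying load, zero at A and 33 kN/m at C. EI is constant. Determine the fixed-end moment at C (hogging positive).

Take the two fixed-end moments M_A, M_C as redundants; the released structure is the simple span AC.
On the primary (simply-supported) span, the end slopes from the loading are:
  at A: point load 96.5 at a = 6.45: Pab(L + b)/(6LEI) = 1004/EI
  at C: point load 96.5 at a = 6.45: Pab(L + a)/(6LEI) = 1004/EI
  at A: triangular load, peak 33: 7w₀L³/(360EI) = 1377/EI
  at C: triangular load, peak 33: w₀L³/(45EI) = 1574/EI
  θ_A0 = 2381/EI,  θ_C0 = 2578/EI
Flexibility coefficients: a unit moment at one end gives L/(3EI) there and L/(6EI) at the far end, so f₁₁ = f₂₂ = 4.3/EI and f₁₂ = f₂₁ = 2.15/EI.
Compatibility — zero rotation at each built-in end:
  4.3 M_A + 2.15 M_C = 2381
  2.15 M_A + 4.3 M_C = 2578
Solving the pair gives M_A = 338.7 kN·m and M_C = 430.2 kN·m (hogging).

M_C = 430.2 kN·m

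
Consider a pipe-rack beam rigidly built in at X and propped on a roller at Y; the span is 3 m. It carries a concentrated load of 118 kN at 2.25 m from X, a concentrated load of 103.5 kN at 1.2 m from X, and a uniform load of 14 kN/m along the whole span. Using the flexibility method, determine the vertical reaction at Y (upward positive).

Take the reaction at Y as the redundant and release it; the primary structure is a cantilever fixed at X.
Deflection at Y on the released cantilever, summing each load's contribution:
  point load 118 at a = 2.25: Pa²(3L − a)/(6EI) = 672/EI
  point load 103.5 at a = 1.2: Pa²(3L − a)/(6EI) = 193.8/EI
  UDL 14: wL⁴/(8EI) = 141.8/EI
  δ_0 = 1008/EI
Flexibility coefficient — unit upward force at Y: δ_{YY} = L³/(3EI) = 9/EI.
The prop prevents deflection at Y: R_Y = δ_0/δ_{YY} = 1008/9 = 111.9 kN.

R_Y = 111.9 kN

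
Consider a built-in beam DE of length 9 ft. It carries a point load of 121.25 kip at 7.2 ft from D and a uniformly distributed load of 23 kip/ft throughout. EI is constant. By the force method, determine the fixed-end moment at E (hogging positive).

M_E = 294.9 kip·ft

Take the two fixed-end moments M_D, M_E as redundants; the released structure is the simple span DE.
Simple-span end rotations at D and E under the given loads:
  at D: point load 121.25 at a = 7.2: Pab(L + b)/(6LEI) = 314.3/EI
  at E: point load 121.25 at a = 7.2: Pab(L + a)/(6LEI) = 471.4/EI
  at D: UDL 23: wL³/(24EI) = 698.6/EI
  at E: UDL 23: wL³/(24EI) = 698.6/EI
  θ_D0 = 1013/EI,  θ_E0 = 1170/EI
Flexibility coefficients: a unit moment at one end gives L/(3EI) there and L/(6EI) at the far end, so f₁₁ = f₂₂ = 3/EI and f₁₂ = f₂₁ = 1.5/EI.
Compatibility — zero rotation at each built-in end:
  3 M_D + 1.5 M_E = 1013
  1.5 M_D + 3 M_E = 1170
Solving the pair gives M_D = 190.2 kip·ft and M_E = 294.9 kip·ft (hogging).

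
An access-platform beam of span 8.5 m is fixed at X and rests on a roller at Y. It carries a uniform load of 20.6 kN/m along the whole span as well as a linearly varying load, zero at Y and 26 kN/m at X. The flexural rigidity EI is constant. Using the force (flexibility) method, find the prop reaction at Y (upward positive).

Choose R_Y as the redundant. The primary structure is the cantilever fixed at X.
Deflection at Y on the released cantilever, summing each load's contribution:
  UDL 20.6: wL⁴/(8EI) = 13442/EI
  triangular load, peak 26 at the fixed end: w₀L⁴/(30EI) = 4524/EI
  δ_0 = 17966/EI
Tip deflection under a unit load at Y: L³/(3EI) = 204.7/EI.
Compatibility at Y: δ_0 − R_Y·δ_{YY} = 0, so R_Y = 17966/204.7 = 87.76 kN.

R_Y = 87.76 kN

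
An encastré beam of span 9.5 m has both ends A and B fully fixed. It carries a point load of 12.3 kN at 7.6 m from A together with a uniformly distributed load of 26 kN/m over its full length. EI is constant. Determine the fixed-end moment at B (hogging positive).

Release both end moments; the primary structure is a simply-supported span AB with redundants M_A and M_B.
End rotations of the released simple span under the applied load (×1/EI):
  at A: point load 12.3 at a = 7.6: Pab(L + b)/(6LEI) = 35.52/EI
  at B: point load 12.3 at a = 7.6: Pab(L + a)/(6LEI) = 53.28/EI
  at A: UDL 26: wL³/(24EI) = 928.8/EI
  at B: UDL 26: wL³/(24EI) = 928.8/EI
  θ_A0 = 964.3/EI,  θ_B0 = 982.1/EI
Flexibility coefficients: a unit moment at one end gives L/(3EI) there and L/(6EI) at the far end, so f₁₁ = f₂₂ = 3.167/EI and f₁₂ = f₂₁ = 1.583/EI.
Compatibility — zero rotation at each built-in end:
  3.167 M_A + 1.583 M_B = 964.3
  1.583 M_A + 3.167 M_B = 982.1
Solving the pair gives M_A = 199.3 kN·m and M_B = 210.5 kN·m (hogging).

M_B = 210.5 kN·m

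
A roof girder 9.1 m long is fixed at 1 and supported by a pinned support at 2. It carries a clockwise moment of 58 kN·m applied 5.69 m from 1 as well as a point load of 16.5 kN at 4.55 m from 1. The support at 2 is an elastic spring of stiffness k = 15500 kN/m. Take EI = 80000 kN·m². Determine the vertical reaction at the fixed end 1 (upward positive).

R_1 = 3.395 kN

Take the reaction at 2 as the redundant and release it; the primary structure is a cantilever fixed at 1.
Primary-structure tip deflection at 2 by superposition:
  clockwise couple 58 at a = 5.69: M₀a(2L − a)/(2EI) = 2064/EI
  point load 16.5 at a = 4.55: Pa²(3L − a)/(6EI) = 1295/EI
  δ_0 = 3359/EI
Tip deflection under a unit load at 2: L³/(3EI) = 251.2/EI.
With EI = 80000 kN·m²: δ_0 = 0.041993 m and δ_{22} = 0.00314 m/kN.
Compatibility — the spring shortens by R_2/k under the reaction it provides: δ_0 − R_2·δ_{22} = R_2/k. With 1/k = 0.000065 m/kN, R_2 = δ_0 / (δ_{22} + 1/k) = 0.041993 / (0.00314 + 0.000065) = 13.1 kN.
Vertical equilibrium: R_1 = ΣP − R_2 = 16.5 − 13.1 = 3.395 kN.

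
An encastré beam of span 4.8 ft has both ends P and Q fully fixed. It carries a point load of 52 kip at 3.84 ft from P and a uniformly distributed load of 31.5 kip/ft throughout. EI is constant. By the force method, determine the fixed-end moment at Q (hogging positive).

Release both end moments; the primary structure is a simply-supported span PQ with redundants M_P and M_Q.
On the primary (simply-supported) span, the end slopes from the loading are:
  at P: point load 52 at a = 3.84: Pab(L + b)/(6LEI) = 38.34/EI
  at Q: point load 52 at a = 3.84: Pab(L + a)/(6LEI) = 57.51/EI
  at P: UDL 31.5: wL³/(24EI) = 145.2/EI
  at Q: UDL 31.5: wL³/(24EI) = 145.2/EI
  θ_P0 = 183.5/EI,  θ_Q0 = 202.7/EI
Flexibility coefficients: a unit moment at one end gives L/(3EI) there and L/(6EI) at the far end, so f₁₁ = f₂₂ = 1.6/EI and f₁₂ = f₂₁ = 0.8/EI.
Compatibility — zero rotation at each built-in end:
  1.6 M_P + 0.8 M_Q = 183.5
  0.8 M_P + 1.6 M_Q = 202.7
Solving the pair gives M_P = 68.47 kip·ft and M_Q = 92.43 kip·ft (hogging).

M_Q = 92.43 kip·ft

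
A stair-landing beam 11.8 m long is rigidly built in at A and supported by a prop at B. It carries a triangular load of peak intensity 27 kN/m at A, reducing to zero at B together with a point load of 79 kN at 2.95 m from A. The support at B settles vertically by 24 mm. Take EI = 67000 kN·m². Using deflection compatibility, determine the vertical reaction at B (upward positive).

R_B = 35.71 kN

Release the roller at B. Primary structure: cantilever fixed at A.
Primary-structure tip deflection at B by superposition:
  triangular load, peak 27 at the fixed end: w₀L⁴/(30EI) = 17449/EI
  point load 79 at a = 2.95: Pa²(3L − a)/(6EI) = 3718/EI
  δ_0 = 21167/EI
Tip deflection under a unit load at B: L³/(3EI) = 547.7/EI.
With EI = 67000 kN·m²: δ_0 = 0.31593 m and δ_{BB} = 0.008174 m/kN.
Compatibility — the beam at B must follow the support down by 0.024 m: δ_0 − R_B·δ_{BB} = 0.024, so R_B = (0.31593 − 0.024)/0.008174 = 35.71 kN.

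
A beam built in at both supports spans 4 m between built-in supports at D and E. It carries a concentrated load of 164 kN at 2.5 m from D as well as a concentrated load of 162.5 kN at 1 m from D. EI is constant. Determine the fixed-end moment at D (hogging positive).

M_D = 149.1 kN·m

Take the two fixed-end moments M_D, M_E as redundants; the released structure is the simple span DE.
Simple-span end rotations at D and E under the given loads:
  at D: point load 164 at a = 2.5: Pab(L + b)/(6LEI) = 140.9/EI
  at E: point load 164 at a = 2.5: Pab(L + a)/(6LEI) = 166.6/EI
  at D: point load 162.5 at a = 1: Pab(L + b)/(6LEI) = 142.2/EI
  at E: point load 162.5 at a = 1: Pab(L + a)/(6LEI) = 101.6/EI
  θ_D0 = 283.1/EI,  θ_E0 = 268.1/EI
Flexibility coefficients: a unit moment at one end gives L/(3EI) there and L/(6EI) at the far end, so f₁₁ = f₂₂ = 1.333/EI and f₁₂ = f₂₁ = 0.6667/EI.
Compatibility — zero rotation at each built-in end:
  1.333 M_D + 0.6667 M_E = 283.1
  0.6667 M_D + 1.333 M_E = 268.1
Solving the pair gives M_D = 149.1 kN·m and M_E = 126.6 kN·m (hogging).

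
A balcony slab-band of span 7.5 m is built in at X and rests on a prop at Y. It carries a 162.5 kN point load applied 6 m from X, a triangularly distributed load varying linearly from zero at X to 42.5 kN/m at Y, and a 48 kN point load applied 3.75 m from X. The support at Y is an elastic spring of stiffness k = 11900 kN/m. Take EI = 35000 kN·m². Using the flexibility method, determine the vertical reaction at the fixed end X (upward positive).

Remove the prop at Y; the released (primary) structure is a cantilever built in at X.
Free-end deflection of the primary structure under the applied loading (downward +):
  point load 162.5 at a = 6: Pa²(3L − a)/(6EI) = 16088/EI
  triangular load, peak 42.5 at the free end: 11w₀L⁴/(120EI) = 12327/EI
  point load 48 at a = 3.75: Pa²(3L − a)/(6EI) = 2109/EI
  δ_0 = 30524/EI
Tip deflection under a unit load at Y: L³/(3EI) = 140.6/EI.
With EI = 35000 kN·m²: δ_0 = 0.8721 m and δ_{YY} = 0.004018 m/kN.
Compatibility — the spring shortens by R_Y/k under the reaction it provides: δ_0 − R_Y·δ_{YY} = R_Y/k. With 1/k = 0.000084 m/kN, R_Y = δ_0 / (δ_{YY} + 1/k) = 0.8721 / (0.004018 + 0.000084) = 212.6 kN.
Vertical equilibrium: R_X = ΣP − R_Y = 369.9 − 212.6 = 157.3 kN.

R_X = 157.3 kN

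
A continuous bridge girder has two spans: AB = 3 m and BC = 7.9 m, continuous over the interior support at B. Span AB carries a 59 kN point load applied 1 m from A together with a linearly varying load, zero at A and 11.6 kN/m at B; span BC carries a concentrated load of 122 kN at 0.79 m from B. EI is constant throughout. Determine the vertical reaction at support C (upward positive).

Release continuity at B by inserting a hinge; the redundant is the internal moment M_B. The primary structure is two simply-supported spans AB and BC.
End slopes at the hinge B, treating each span as simply supported:
  span AB: point load 59 at a = 1: Pab(L + a)/(6LEI) = 26.22/EI
  span AB: triangular load, peak 11.6: w₀L³/(45EI) = 6.96/EI
  span BC: point load 122 at a = 0.79: Pab(L + b)/(6LEI) = 217/EI
  relative rotation θ_0 = (33.18 + 217)/EI = 250.2/EI
A unit hogging moment at B produces rotation L₁/(3EI) + L₂/(3EI) = 3.633/EI.
Compatibility: M_B·(L₁+L₂)/(3EI) = θ_0, giving M_B = 68.86 kN·m (hogging).
Span BC, ΣM about C: R_B^{BC}·7.9 = 867.4 + 68.86, so R_B^{BC} = 118.5 kN and R_C = 122 − 118.5 = 3.484 kN.

R_C = 3.484 kN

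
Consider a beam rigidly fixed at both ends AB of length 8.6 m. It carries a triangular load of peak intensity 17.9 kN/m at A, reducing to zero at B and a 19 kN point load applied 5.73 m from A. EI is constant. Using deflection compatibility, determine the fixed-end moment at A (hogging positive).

M_A = 78.32 kN·m

Take the two fixed-end moments M_A, M_B as redundants; the released structure is the simple span AB.
End rotations of the released simple span under the applied load (×1/EI):
  at A: triangular load, peak 17.9: w₀L³/(45EI) = 253/EI
  at B: triangular load, peak 17.9: 7w₀L³/(360EI) = 221.4/EI
  at A: point load 19 at a = 5.73: Pab(L + b)/(6LEI) = 69.46/EI
  at B: point load 19 at a = 5.73: Pab(L + a)/(6LEI) = 86.77/EI
  θ_A0 = 322.5/EI,  θ_B0 = 308.2/EI
Flexibility coefficients: a unit moment at one end gives L/(3EI) there and L/(6EI) at the far end, so f₁₁ = f₂₂ = 2.867/EI and f₁₂ = f₂₁ = 1.433/EI.
Compatibility — zero rotation at each built-in end:
  2.867 M_A + 1.433 M_B = 322.5
  1.433 M_A + 2.867 M_B = 308.2
Solving the pair gives M_A = 78.32 kN·m and M_B = 68.34 kN·m (hogging).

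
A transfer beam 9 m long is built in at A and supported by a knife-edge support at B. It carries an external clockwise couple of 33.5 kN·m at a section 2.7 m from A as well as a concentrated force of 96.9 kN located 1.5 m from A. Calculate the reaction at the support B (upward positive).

R_B = 6.661 kN

Choose R_B as the redundant. The primary structure is the cantilever fixed at A.
Downward deflection at the released point B due to the loads:
  clockwise couple 33.5 at a = 2.7: M₀a(2L − a)/(2EI) = 691.9/EI
  point load 96.9 at a = 1.5: Pa²(3L − a)/(6EI) = 926.6/EI
  δ_0 = 1619/EI
Tip deflection under a unit load at B: L³/(3EI) = 243/EI.
The prop prevents deflection at B: R_B = δ_0/δ_{BB} = 1619/243 = 6.661 kN.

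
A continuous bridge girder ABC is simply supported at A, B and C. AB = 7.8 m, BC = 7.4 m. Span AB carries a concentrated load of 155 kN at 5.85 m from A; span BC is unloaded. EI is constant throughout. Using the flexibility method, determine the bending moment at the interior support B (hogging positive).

Release continuity at B by inserting a hinge; the redundant is the internal moment M_B. The primary structure is two simply-supported spans AB and BC.
End slopes at the hinge B, treating each span as simply supported:
  span AB: point load 155 at a = 5.85: Pab(L + a)/(6LEI) = 515.7/EI
  relative rotation θ_0 = (515.7 + 0)/EI = 515.7/EI
A unit hogging moment at B produces rotation L₁/(3EI) + L₂/(3EI) = 5.067/EI.
Slope continuity at B: θ_0 = M_B·5.067/EI, so M_B = 515.7/5.067 = 101.8 kN·m (hogging).

M_B = 101.8 kN·m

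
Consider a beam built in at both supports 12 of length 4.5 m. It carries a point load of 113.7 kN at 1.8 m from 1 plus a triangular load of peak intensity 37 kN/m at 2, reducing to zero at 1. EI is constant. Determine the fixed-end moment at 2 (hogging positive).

M_2 = 86.58 kN·m

Take the two fixed-end moments M_1, M_2 as redundants; the released structure is the simple span 12.
Simple-span end rotations at 1 and 2 under the given loads:
  at 1: point load 113.7 at a = 1.8: Pab(L + b)/(6LEI) = 147.4/EI
  at 2: point load 113.7 at a = 1.8: Pab(L + a)/(6LEI) = 128.9/EI
  at 1: triangular load, peak 37: 7w₀L³/(360EI) = 65.56/EI
  at 2: triangular load, peak 37: w₀L³/(45EI) = 74.92/EI
  θ_10 = 212.9/EI,  θ_20 = 203.9/EI
Flexibility coefficients: a unit moment at one end gives L/(3EI) there and L/(6EI) at the far end, so f₁₁ = f₂₂ = 1.5/EI and f₁₂ = f₂₁ = 0.75/EI.
Compatibility — zero rotation at each built-in end:
  1.5 M_1 + 0.75 M_2 = 212.9
  0.75 M_1 + 1.5 M_2 = 203.9
Solving the pair gives M_1 = 98.65 kN·m and M_2 = 86.58 kN·m (hogging).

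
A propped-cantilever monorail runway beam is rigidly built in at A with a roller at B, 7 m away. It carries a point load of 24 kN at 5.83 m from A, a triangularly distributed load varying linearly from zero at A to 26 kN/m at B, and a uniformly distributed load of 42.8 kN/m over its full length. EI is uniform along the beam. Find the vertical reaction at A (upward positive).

Release the roller at B. Primary structure: cantilever fixed at A.
Deflection at B on the released cantilever, summing each load's contribution:
  point load 24 at a = 5.83: Pa²(3L − a)/(6EI) = 2062/EI
  triangular load, peak 26 at the free end: 11w₀L⁴/(120EI) = 5722/EI
  UDL 42.8: wL⁴/(8EI) = 12845/EI
  δ_0 = 20630/EI
Flexibility coefficient — unit upward force at B: δ_{BB} = L³/(3EI) = 114.3/EI.
The prop prevents deflection at B: R_B = δ_0/δ_{BB} = 20630/114.3 = 180.4 kN.
Vertical equilibrium: R_A = ΣP − R_B = 414.6 − 180.4 = 234.2 kN.

R_A = 234.2 kN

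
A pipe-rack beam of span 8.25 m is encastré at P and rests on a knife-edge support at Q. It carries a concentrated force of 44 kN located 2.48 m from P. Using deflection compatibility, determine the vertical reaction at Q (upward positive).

R_Q = 5.366 kN

Remove the prop at Q; the released (primary) structure is a cantilever built in at P.
Primary-structure tip deflection at Q by superposition:
  point load 44 at a = 2.48: Pa²(3L − a)/(6EI) = 1004/EI
Flexibility coefficient — unit upward force at Q: δ_{QQ} = L³/(3EI) = 187.2/EI.
The prop prevents deflection at Q: R_Q = δ_0/δ_{QQ} = 1004/187.2 = 5.366 kN.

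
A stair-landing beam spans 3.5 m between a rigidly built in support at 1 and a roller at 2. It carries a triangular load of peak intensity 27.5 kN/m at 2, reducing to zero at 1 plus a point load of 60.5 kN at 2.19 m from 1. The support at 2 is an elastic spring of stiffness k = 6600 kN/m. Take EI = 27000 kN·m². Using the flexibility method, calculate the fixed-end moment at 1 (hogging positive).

Remove the prop at 2; the released (primary) structure is a cantilever built in at 1.
Downward deflection at the released point 2 due to the loads:
  triangular load, peak 27.5 at the free end: 11w₀L⁴/(120EI) = 378.3/EI
  point load 60.5 at a = 2.19: Pa²(3L − a)/(6EI) = 401.9/EI
  δ_0 = 780.2/EI
Tip deflection under a unit load at 2: L³/(3EI) = 14.29/EI.
With EI = 27000 kN·m²: δ_0 = 0.028895 m and δ_{22} = 0.000529 m/kN.
Compatibility — the spring shortens by R_2/k under the reaction it provides: δ_0 − R_2·δ_{22} = R_2/k. With 1/k = 0.000152 m/kN, R_2 = δ_0 / (δ_{22} + 1/k) = 0.028895 / (0.000529 + 0.000152) = 42.44 kN.
Moment equilibrium about 1: M_1 = Σ(load moments about 1) − R_2·L = 244.8 − 42.44×3.5 = 96.25 kN·m.

M_1 = 96.25 kN·m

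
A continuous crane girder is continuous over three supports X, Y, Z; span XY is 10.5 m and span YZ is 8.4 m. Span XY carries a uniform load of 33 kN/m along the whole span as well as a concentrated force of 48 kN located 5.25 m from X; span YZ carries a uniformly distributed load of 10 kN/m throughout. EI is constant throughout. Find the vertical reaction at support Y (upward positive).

R_Y = 313 kN

Take M_Y as the redundant. Released structure: two simple spans XY and YZ with a hinge at Y.
Discontinuity in slope at Y on the released structure — sum the simple-span end rotations:
  span XY: UDL 33: wL³/(24EI) = 1592/EI
  span XY: point load 48 at a = 5.25: Pab(L + a)/(6LEI) = 330.8/EI
  span YZ: UDL 10: wL³/(24EI) = 247/EI
  relative rotation θ_0 = (1922 + 247)/EI = 2169/EI
A unit hogging moment at Y produces rotation L₁/(3EI) + L₂/(3EI) = 6.3/EI.
Compatibility: M_Y·(L₁+L₂)/(3EI) = θ_0, giving M_Y = 344.4 kN·m (hogging).
Span XY, ΣM about X with M_Y applied at Y: R_Y^{XY}·10.5 = 2071 + 344.4, so R_Y^{XY} = 230 kN and R_X = 394.5 − 230 = 164.5 kN.
Span YZ, ΣM about Z: R_Y^{YZ}·8.4 = 352.8 + 344.4, so R_Y^{YZ} = 82.99 kN and R_Z = 84 − 82.99 = 1.005 kN.
R_Y = 230 + 82.99 = 313 kN.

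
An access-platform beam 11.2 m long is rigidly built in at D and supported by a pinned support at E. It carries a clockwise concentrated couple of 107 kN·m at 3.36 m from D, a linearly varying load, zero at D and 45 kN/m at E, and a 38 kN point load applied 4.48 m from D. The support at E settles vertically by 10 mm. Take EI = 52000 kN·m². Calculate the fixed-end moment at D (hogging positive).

Release the roller at E. Primary structure: cantilever fixed at D.
Free-end deflection of the primary structure under the applied loading (downward +):
  clockwise couple 107 at a = 3.36: M₀a(2L − a)/(2EI) = 3423/EI
  triangular load, peak 45 at the free end: 11w₀L⁴/(120EI) = 64908/EI
  point load 38 at a = 4.48: Pa²(3L − a)/(6EI) = 3702/EI
  δ_0 = 72032/EI
Flexibility coefficient — unit upward force at E: δ_{EE} = L³/(3EI) = 468.3/EI.
With EI = 52000 kN·m²: δ_0 = 1.3852 m and δ_{EE} = 0.009006 m/kN.
Compatibility — the beam at E must follow the support down by 0.01 m: δ_0 − R_E·δ_{EE} = 0.01, so R_E = (1.3852 − 0.01)/0.009006 = 152.7 kN.
Moment equilibrium about D: M_D = Σ(load moments about D) − R_E·L = 2159 − 152.7×11.2 = 448.6 kN·m.

M_D = 448.6 kN·m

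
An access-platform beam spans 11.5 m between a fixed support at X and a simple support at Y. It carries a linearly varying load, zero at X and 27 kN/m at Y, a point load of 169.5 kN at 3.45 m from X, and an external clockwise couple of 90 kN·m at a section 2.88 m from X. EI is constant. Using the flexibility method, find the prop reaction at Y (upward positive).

R_Y = 111.1 kN

Release the roller at Y. Primary structure: cantilever fixed at X.
Deflection at Y on the released cantilever, summing each load's contribution:
  triangular load, peak 27 at the free end: 11w₀L⁴/(120EI) = 43288/EI
  point load 169.5 at a = 3.45: Pa²(3L − a)/(6EI) = 10440/EI
  clockwise couple 90 at a = 2.88: M₀a(2L − a)/(2EI) = 2608/EI
  δ_0 = 56336/EI
Flexibility coefficient — unit upward force at Y: δ_{YY} = L³/(3EI) = 507/EI.
The prop prevents deflection at Y: R_Y = δ_0/δ_{YY} = 56336/507 = 111.1 kN.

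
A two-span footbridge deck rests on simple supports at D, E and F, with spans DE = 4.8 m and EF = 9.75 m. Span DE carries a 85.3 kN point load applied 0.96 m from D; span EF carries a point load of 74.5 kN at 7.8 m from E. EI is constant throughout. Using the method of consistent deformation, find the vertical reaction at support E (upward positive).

Release continuity at E by inserting a hinge; the redundant is the internal moment M_E. The primary structure is two simply-supported spans DE and EF.
End slopes at the hinge E, treating each span as simply supported:
  span DE: point load 85.3 at a = 0.96: Pab(L + a)/(6LEI) = 62.89/EI
  span EF: point load 74.5 at a = 7.8: Pab(L + b)/(6LEI) = 226.6/EI
  relative rotation θ_0 = (62.89 + 226.6)/EI = 289.5/EI
A unit hogging moment at E produces rotation L₁/(3EI) + L₂/(3EI) = 4.85/EI.
Compatibility: M_E·(L₁+L₂)/(3EI) = θ_0, giving M_E = 59.69 kN·m (hogging).
Span DE, ΣM about D with M_E applied at E: R_E^{DE}·4.8 = 81.89 + 59.69, so R_E^{DE} = 29.5 kN and R_D = 85.3 − 29.5 = 55.8 kN.
Span EF, ΣM about F: R_E^{EF}·9.75 = 145.3 + 59.69, so R_E^{EF} = 21.02 kN and R_F = 74.5 − 21.02 = 53.48 kN.
R_E = 29.5 + 21.02 = 50.52 kN.

R_E = 50.52 kN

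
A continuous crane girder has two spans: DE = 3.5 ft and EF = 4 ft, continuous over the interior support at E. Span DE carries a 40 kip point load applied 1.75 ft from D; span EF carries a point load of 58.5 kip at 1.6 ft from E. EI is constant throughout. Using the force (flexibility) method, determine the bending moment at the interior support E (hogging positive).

M_E = 36.21 kip·ft

Release continuity at E by inserting a hinge; the redundant is the internal moment M_E. The primary structure is two simply-supported spans DE and EF.
Rotations at E on the released spans (each span's end-slope, ×1/EI):
  span DE: point load 40 at a = 1.75: Pab(L + a)/(6LEI) = 30.62/EI
  span EF: point load 58.5 at a = 1.6: Pab(L + b)/(6LEI) = 59.9/EI
  relative rotation θ_0 = (30.62 + 59.9)/EI = 90.53/EI
A unit hogging moment at E produces rotation L₁/(3EI) + L₂/(3EI) = 2.5/EI.
Slope continuity at E: θ_0 = M_E·2.5/EI, so M_E = 90.53/2.5 = 36.21 kip·ft (hogging).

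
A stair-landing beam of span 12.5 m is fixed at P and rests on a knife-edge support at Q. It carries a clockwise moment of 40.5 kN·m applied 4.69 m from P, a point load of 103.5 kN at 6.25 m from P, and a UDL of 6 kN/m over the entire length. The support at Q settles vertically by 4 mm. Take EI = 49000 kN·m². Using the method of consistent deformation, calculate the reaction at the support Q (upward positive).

Release the roller at Q. Primary structure: cantilever fixed at P.
Deflection at Q on the released cantilever, summing each load's contribution:
  clockwise couple 40.5 at a = 4.69: M₀a(2L − a)/(2EI) = 1929/EI
  point load 103.5 at a = 6.25: Pa²(3L − a)/(6EI) = 21057/EI
  UDL 6: wL⁴/(8EI) = 18311/EI
  δ_0 = 41297/EI
Flexibility coefficient — unit upward force at Q: δ_{QQ} = L³/(3EI) = 651/EI.
With EI = 49000 kN·m²: δ_0 = 0.84279 m and δ_{QQ} = 0.013287 m/kN.
Compatibility — the beam at Q must follow the support down by 0.004 m: δ_0 − R_Q·δ_{QQ} = 0.004, so R_Q = (0.84279 − 0.004)/0.013287 = 63.13 kN.

R_Q = 63.13 kN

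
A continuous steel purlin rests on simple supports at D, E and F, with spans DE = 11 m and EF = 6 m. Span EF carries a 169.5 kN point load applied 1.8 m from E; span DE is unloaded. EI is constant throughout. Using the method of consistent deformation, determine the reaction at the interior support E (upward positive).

R_E = 135.2 kN

Release continuity at E by inserting a hinge; the redundant is the internal moment M_E. The primary structure is two simply-supported spans DE and EF.
Discontinuity in slope at E on the released structure — sum the simple-span end rotations:
  span EF: point load 169.5 at a = 1.8: Pab(L + b)/(6LEI) = 363.1/EI
  relative rotation θ_0 = (0 + 363.1)/EI = 363.1/EI
A unit hogging moment at E produces rotation L₁/(3EI) + L₂/(3EI) = 5.667/EI.
Compatibility: M_E·(L₁+L₂)/(3EI) = θ_0, giving M_E = 64.07 kN·m (hogging).
Span DE, ΣM about D with M_E applied at E: R_E^{DE}·11 = 0 + 64.07, so R_E^{DE} = 5.825 kN and R_D = 0 − 5.825 = -5.825 kN.
Span EF, ΣM about F: R_E^{EF}·6 = 711.9 + 64.07, so R_E^{EF} = 129.3 kN and R_F = 169.5 − 129.3 = 40.17 kN.
R_E = 5.825 + 129.3 = 135.2 kN.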